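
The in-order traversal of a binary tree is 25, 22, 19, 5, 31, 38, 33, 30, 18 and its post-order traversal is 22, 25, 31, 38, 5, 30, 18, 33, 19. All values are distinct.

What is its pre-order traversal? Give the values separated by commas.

The last element of post-order is the root; it splits in-order into left and right subtrees.
Root 19: left subtree has 2 nodes {25, 22}, right has 6 {5, 31, 38, 33, 30, 18}.
  Root 25: left subtree has 0 nodes { }, right has 1 {22}.
  Root 33: left subtree has 3 nodes {5, 31, 38}, right has 2 {30, 18}.
    Root 5: left subtree has 0 nodes { }, right has 2 {31, 38}.
      Root 38: left subtree has 1 node {31}, right has 0 { }.
    Root 18: left subtree has 1 node {30}, right has 0 { }.

19, 25, 22, 33, 5, 38, 31, 18, 30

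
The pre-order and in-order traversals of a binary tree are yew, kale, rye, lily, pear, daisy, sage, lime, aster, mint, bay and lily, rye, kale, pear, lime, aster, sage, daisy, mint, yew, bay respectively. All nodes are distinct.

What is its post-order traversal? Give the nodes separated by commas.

The first element of pre-order is the root; it splits in-order into left and right subtrees.
Root yew: left subtree has 9 nodes {lily, rye, kale, pear, lime, aster, sage, daisy, mint}, right has 1 {bay}.
  Root kale: left subtree has 2 nodes {lily, rye}, right has 6 {pear, lime, aster, sage, daisy, mint}.
    Root rye: left subtree has 1 node {lily}, right has 0 { }.
    Root pear: left subtree has 0 nodes { }, right has 5 {lime, aster, sage, daisy, mint}.
      Root daisy: left subtree has 3 nodes {lime, aster, sage}, right has 1 {mint}.
        Root sage: left subtree has 2 nodes {lime, aster}, right has 0 { }.
          Root lime: left subtree has 0 nodes { }, right has 1 {aster}.

lily, rye, aster, lime, sage, mint, daisy, pear, kale, bay, yew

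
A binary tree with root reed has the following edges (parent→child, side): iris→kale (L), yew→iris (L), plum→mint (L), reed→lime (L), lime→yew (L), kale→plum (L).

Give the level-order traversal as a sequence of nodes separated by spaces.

Level-order visits nodes level by level from the root, left to right within each level.
Level 0: reed
Level 1: lime
Level 2: yew
Level 3: iris
Level 4: kale
Level 5: plum
Level 6: mint

reed lime yew iris kale plum mint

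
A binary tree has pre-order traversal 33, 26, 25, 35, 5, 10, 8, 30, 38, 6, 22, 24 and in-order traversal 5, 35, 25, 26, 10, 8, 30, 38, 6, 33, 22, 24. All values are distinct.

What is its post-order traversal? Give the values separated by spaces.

5 35 25 6 38 30 8 10 26 24 22 33

The first element of pre-order is the root; it splits in-order into left and right subtrees.
Root 33: left subtree has 9 nodes {5, 35, 25, 26, 10, 8, 30, 38, 6}, right has 2 {22, 24}.
  Root 26: left subtree has 3 nodes {5, 35, 25}, right has 5 {10, 8, 30, 38, 6}.
    Root 25: left subtree has 2 nodes {5, 35}, right has 0 { }.
      Root 35: left subtree has 1 node {5}, right has 0 { }.
    Root 10: left subtree has 0 nodes { }, right has 4 {8, 30, 38, 6}.
      Root 8: left subtree has 0 nodes { }, right has 3 {30, 38, 6}.
        Root 30: left subtree has 0 nodes { }, right has 2 {38, 6}.
          Root 38: left subtree has 0 nodes { }, right has 1 {6}.
  Root 22: left subtree has 0 nodes { }, right has 1 {24}.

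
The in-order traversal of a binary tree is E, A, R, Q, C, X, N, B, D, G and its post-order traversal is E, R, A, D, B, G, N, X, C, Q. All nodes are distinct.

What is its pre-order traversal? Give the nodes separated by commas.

The last element of post-order is the root; it splits in-order into left and right subtrees.
Root Q: left subtree has 3 nodes {E, A, R}, right has 6 {C, X, N, B, D, G}.
  Root A: left subtree has 1 node {E}, right has 1 {R}.
  Root C: left subtree has 0 nodes { }, right has 5 {X, N, B, D, G}.
    Root X: left subtree has 0 nodes { }, right has 4 {N, B, D, G}.
      Root N: left subtree has 0 nodes { }, right has 3 {B, D, G}.
        Root G: left subtree has 2 nodes {B, D}, right has 0 { }.
          Root B: left subtree has 0 nodes { }, right has 1 {D}.

Q, A, E, R, C, X, N, G, B, D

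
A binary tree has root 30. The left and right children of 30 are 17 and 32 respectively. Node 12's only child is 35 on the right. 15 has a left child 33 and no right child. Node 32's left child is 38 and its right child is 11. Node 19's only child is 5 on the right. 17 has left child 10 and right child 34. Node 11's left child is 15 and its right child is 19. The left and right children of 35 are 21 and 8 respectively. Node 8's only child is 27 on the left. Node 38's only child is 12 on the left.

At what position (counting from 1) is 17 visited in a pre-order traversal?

2

Pre-order visits the node, then its left subtree, then its right subtree.
Visit 30.
At 30: go left to 17.
  Visit 17.
  At 17: go left to 10.
    10 is a leaf — visit 10.
  At 17: go right to 34.
    34 is a leaf — visit 34.
At 30: go right to 32.
  Visit 32.
  At 32: go left to 38.
    Visit 38.
    At 38: go left to 12.
      Visit 12.
      At 12: no left child.
      At 12: go right to 35.
        Visit 35.
        At 35: go left to 21.
          21 is a leaf — visit 21.
        At 35: go right to 8.
          Visit 8.
          At 8: go left to 27.
            27 is a leaf — visit 27.
          At 8: no right child.
    At 38: no right child.
  At 32: go right to 11.
    Visit 11.
    At 11: go left to 15.
      Visit 15.
      At 15: go left to 33.
        33 is a leaf — visit 33.
      At 15: no right child.
    At 11: go right to 19.
      Visit 19.
      At 19: no left child.
      At 19: go right to 5.
        5 is a leaf — visit 5.
Full pre-order sequence: 30, 17, 10, 34, 32, 38, 12, 35, 21, 8, 27, 11, 15, 33, 19, 5.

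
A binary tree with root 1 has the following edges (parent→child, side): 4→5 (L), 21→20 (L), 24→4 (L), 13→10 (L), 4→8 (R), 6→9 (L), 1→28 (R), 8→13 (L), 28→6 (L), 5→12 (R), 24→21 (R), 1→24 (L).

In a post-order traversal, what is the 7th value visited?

Post-order visits the left subtree, then the right subtree, then the node.
At 1: go left to 24.
  At 24: go left to 4.
    At 4: go left to 5.
      At 5: no left child.
      At 5: go right to 12.
        12 is a leaf — visit 12.
      Visit 5.
    At 4: go right to 8.
      At 8: go left to 13.
        At 13: go left to 10.
          10 is a leaf — visit 10.
        At 13: no right child.
        Visit 13.
      At 8: no right child.
      Visit 8.
    Visit 4.
  At 24: go right to 21.
    At 21: go left to 20.
      20 is a leaf — visit 20.
    At 21: no right child.
    Visit 21.
  Visit 24.
At 1: go right to 28.
  At 28: go left to 6.
    At 6: go left to 9.
      9 is a leaf — visit 9.
    At 6: no right child.
    Visit 6.
  At 28: no right child.
  Visit 28.
Visit 1.
Full post-order sequence: 12, 5, 10, 13, 8, 4, 20, 21, 24, 9, 6, 28, 1.

20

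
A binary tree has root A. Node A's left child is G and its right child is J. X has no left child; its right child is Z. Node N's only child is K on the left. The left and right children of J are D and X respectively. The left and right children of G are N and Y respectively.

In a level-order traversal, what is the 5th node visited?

Level-order visits nodes level by level from the root, left to right within each level.
Level 0: A
Level 1: G, J
Level 2: N, Y, D, X
Level 3: K, Z
Full level-order sequence: A, G, J, N, Y, D, X, K, Z.

Y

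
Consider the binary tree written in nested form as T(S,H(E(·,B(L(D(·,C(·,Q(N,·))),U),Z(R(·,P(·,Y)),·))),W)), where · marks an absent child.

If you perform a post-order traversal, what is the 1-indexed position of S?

Post-order visits the left subtree, then the right subtree, then the node.
At T: go left to S.
  S is a leaf — visit S.
At T: go right to H.
  At H: go left to E.
    At E: no left child.
    At E: go right to B.
      At B: go left to L.
        At L: go left to D.
          At D: no left child.
          At D: go right to C.
            At C: no left child.
            At C: go right to Q.
              At Q: go left to N.
                N is a leaf — visit N.
              At Q: no right child.
              Visit Q.
            Visit C.
          Visit D.
        At L: go right to U.
          U is a leaf — visit U.
        Visit L.
      At B: go right to Z.
        At Z: go left to R.
          At R: no left child.
          At R: go right to P.
            At P: no left child.
            At P: go right to Y.
              Y is a leaf — visit Y.
            Visit P.
          Visit R.
        At Z: no right child.
        Visit Z.
      Visit B.
    Visit E.
  At H: go right to W.
    W is a leaf — visit W.
  Visit H.
Visit T.
Full post-order sequence: S, N, Q, C, D, U, L, Y, P, R, Z, B, E, W, H, T.

1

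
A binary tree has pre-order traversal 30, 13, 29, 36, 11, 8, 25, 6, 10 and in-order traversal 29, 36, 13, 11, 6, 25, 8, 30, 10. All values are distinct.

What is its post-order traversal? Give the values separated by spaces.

The first element of pre-order is the root; it splits in-order into left and right subtrees.
Root 30: left subtree has 7 nodes {29, 36, 13, 11, 6, 25, 8}, right has 1 {10}.
  Root 13: left subtree has 2 nodes {29, 36}, right has 4 {11, 6, 25, 8}.
    Root 29: left subtree has 0 nodes { }, right has 1 {36}.
    Root 11: left subtree has 0 nodes { }, right has 3 {6, 25, 8}.
      Root 8: left subtree has 2 nodes {6, 25}, right has 0 { }.
        Root 25: left subtree has 1 node {6}, right has 0 { }.

36 29 6 25 8 11 13 10 30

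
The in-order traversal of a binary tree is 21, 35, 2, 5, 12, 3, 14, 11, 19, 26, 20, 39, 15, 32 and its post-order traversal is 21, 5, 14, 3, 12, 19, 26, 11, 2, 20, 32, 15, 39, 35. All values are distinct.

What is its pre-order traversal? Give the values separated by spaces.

35 21 39 20 2 11 12 5 3 14 26 19 15 32

The last element of post-order is the root; it splits in-order into left and right subtrees.
Root 35: left subtree has 1 node {21}, right has 12 {2, 5, 12, 3, 14, 11, 19, 26, 20, 39, 15, 32}.
  Root 39: left subtree has 9 nodes {2, 5, 12, 3, 14, 11, 19, 26, 20}, right has 2 {15, 32}.
    Root 20: left subtree has 8 nodes {2, 5, 12, 3, 14, 11, 19, 26}, right has 0 { }.
      Root 2: left subtree has 0 nodes { }, right has 7 {5, 12, 3, 14, 11, 19, 26}.
        Root 11: left subtree has 4 nodes {5, 12, 3, 14}, right has 2 {19, 26}.
          Root 12: left subtree has 1 node {5}, right has 2 {3, 14}.
            Root 3: left subtree has 0 nodes { }, right has 1 {14}.
          Root 26: left subtree has 1 node {19}, right has 0 { }.
    Root 15: left subtree has 0 nodes { }, right has 1 {32}.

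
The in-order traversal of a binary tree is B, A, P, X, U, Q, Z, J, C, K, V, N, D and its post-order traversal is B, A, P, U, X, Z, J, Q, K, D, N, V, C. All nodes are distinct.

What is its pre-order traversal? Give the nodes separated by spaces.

The last element of post-order is the root; it splits in-order into left and right subtrees.
Root C: left subtree has 8 nodes {B, A, P, X, U, Q, Z, J}, right has 4 {K, V, N, D}.
  Root Q: left subtree has 5 nodes {B, A, P, X, U}, right has 2 {Z, J}.
    Root X: left subtree has 3 nodes {B, A, P}, right has 1 {U}.
      Root P: left subtree has 2 nodes {B, A}, right has 0 { }.
        Root A: left subtree has 1 node {B}, right has 0 { }.
    Root J: left subtree has 1 node {Z}, right has 0 { }.
  Root V: left subtree has 1 node {K}, right has 2 {N, D}.
    Root N: left subtree has 0 nodes { }, right has 1 {D}.

C Q X P A B U J Z V K N D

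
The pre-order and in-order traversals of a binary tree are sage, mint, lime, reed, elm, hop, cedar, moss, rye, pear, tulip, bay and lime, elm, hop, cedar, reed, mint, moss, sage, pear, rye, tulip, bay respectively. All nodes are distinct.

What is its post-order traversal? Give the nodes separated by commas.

cedar, hop, elm, reed, lime, moss, mint, pear, bay, tulip, rye, sage

The first element of pre-order is the root; it splits in-order into left and right subtrees.
Root sage: left subtree has 7 nodes {lime, elm, hop, cedar, reed, mint, moss}, right has 4 {pear, rye, tulip, bay}.
  Root mint: left subtree has 5 nodes {lime, elm, hop, cedar, reed}, right has 1 {moss}.
    Root lime: left subtree has 0 nodes { }, right has 4 {elm, hop, cedar, reed}.
      Root reed: left subtree has 3 nodes {elm, hop, cedar}, right has 0 { }.
        Root elm: left subtree has 0 nodes { }, right has 2 {hop, cedar}.
          Root hop: left subtree has 0 nodes { }, right has 1 {cedar}.
  Root rye: left subtree has 1 node {pear}, right has 2 {tulip, bay}.
    Root tulip: left subtree has 0 nodes { }, right has 1 {bay}.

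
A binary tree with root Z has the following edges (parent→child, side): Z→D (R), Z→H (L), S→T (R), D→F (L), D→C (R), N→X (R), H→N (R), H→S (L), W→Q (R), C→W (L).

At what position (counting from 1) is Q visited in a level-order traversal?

Level-order visits nodes level by level from the root, left to right within each level.
Level 0: Z
Level 1: H, D
Level 2: S, N, F, C
Level 3: T, X, W
Level 4: Q
Full level-order sequence: Z, H, D, S, N, F, C, T, X, W, Q.

11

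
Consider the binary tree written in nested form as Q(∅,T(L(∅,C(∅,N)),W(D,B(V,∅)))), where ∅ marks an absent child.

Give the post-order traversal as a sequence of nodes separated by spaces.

N C L D V B W T Q

Post-order visits the left subtree, then the right subtree, then the node.
At Q: no left child.
At Q: go right to T.
  At T: go left to L.
    At L: no left child.
    At L: go right to C.
      At C: no left child.
      At C: go right to N.
        N is a leaf — visit N.
      Visit C.
    Visit L.
  At T: go right to W.
    At W: go left to D.
      D is a leaf — visit D.
    At W: go right to B.
      At B: go left to V.
        V is a leaf — visit V.
      At B: no right child.
      Visit B.
    Visit W.
  Visit T.
Visit Q.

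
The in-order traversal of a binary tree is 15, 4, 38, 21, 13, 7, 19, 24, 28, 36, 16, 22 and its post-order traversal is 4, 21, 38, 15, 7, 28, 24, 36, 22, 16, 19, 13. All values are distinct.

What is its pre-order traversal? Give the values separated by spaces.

13 15 38 4 21 19 7 16 36 24 28 22

The last element of post-order is the root; it splits in-order into left and right subtrees.
Root 13: left subtree has 4 nodes {15, 4, 38, 21}, right has 7 {7, 19, 24, 28, 36, 16, 22}.
  Root 15: left subtree has 0 nodes { }, right has 3 {4, 38, 21}.
    Root 38: left subtree has 1 node {4}, right has 1 {21}.
  Root 19: left subtree has 1 node {7}, right has 5 {24, 28, 36, 16, 22}.
    Root 16: left subtree has 3 nodes {24, 28, 36}, right has 1 {22}.
      Root 36: left subtree has 2 nodes {24, 28}, right has 0 { }.
        Root 24: left subtree has 0 nodes { }, right has 1 {28}.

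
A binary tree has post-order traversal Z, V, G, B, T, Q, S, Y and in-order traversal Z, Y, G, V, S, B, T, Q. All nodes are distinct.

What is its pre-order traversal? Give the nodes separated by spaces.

Y Z S G V Q T B

The last element of post-order is the root; it splits in-order into left and right subtrees.
Root Y: left subtree has 1 node {Z}, right has 6 {G, V, S, B, T, Q}.
  Root S: left subtree has 2 nodes {G, V}, right has 3 {B, T, Q}.
    Root G: left subtree has 0 nodes { }, right has 1 {V}.
    Root Q: left subtree has 2 nodes {B, T}, right has 0 { }.
      Root T: left subtree has 1 node {B}, right has 0 { }.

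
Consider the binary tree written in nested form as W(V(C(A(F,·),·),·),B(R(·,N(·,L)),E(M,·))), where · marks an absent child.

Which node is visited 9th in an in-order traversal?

B

In-order visits the left subtree, then the node, then the right subtree.
At W: go left to V.
  At V: go left to C.
    At C: go left to A.
      At A: go left to F.
        F is a leaf — visit F.
      Visit A.
      At A: no right child.
    Visit C.
    At C: no right child.
  Visit V.
  At V: no right child.
Visit W.
At W: go right to B.
  At B: go left to R.
    At R: no left child.
    Visit R.
    At R: go right to N.
      At N: no left child.
      Visit N.
      At N: go right to L.
        L is a leaf — visit L.
  Visit B.
  At B: go right to E.
    At E: go left to M.
      M is a leaf — visit M.
    Visit E.
    At E: no right child.
Full in-order sequence: F, A, C, V, W, R, N, L, B, M, E.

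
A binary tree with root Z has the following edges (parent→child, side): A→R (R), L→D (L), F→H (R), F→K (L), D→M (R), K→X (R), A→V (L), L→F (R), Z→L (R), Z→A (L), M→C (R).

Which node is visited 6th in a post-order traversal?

D

Post-order visits the left subtree, then the right subtree, then the node.
At Z: go left to A.
  At A: go left to V.
    V is a leaf — visit V.
  At A: go right to R.
    R is a leaf — visit R.
  Visit A.
At Z: go right to L.
  At L: go left to D.
    At D: no left child.
    At D: go right to M.
      At M: no left child.
      At M: go right to C.
        C is a leaf — visit C.
      Visit M.
    Visit D.
  At L: go right to F.
    At F: go left to K.
      At K: no left child.
      At K: go right to X.
        X is a leaf — visit X.
      Visit K.
    At F: go right to H.
      H is a leaf — visit H.
    Visit F.
  Visit L.
Visit Z.
Full post-order sequence: V, R, A, C, M, D, X, K, H, F, L, Z.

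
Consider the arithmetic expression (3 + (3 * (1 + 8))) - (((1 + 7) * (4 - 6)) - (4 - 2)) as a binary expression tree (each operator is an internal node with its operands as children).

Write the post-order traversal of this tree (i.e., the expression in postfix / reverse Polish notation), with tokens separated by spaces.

3 3 1 8 + * + 1 7 + 4 6 - * 4 2 - - -

Post-order on an expression tree gives postfix notation: for each operator, emit left operand, right operand, then the operator.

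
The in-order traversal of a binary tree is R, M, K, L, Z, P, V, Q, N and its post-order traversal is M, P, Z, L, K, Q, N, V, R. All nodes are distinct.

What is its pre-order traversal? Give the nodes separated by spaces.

R V K M L Z P N Q

The last element of post-order is the root; it splits in-order into left and right subtrees.
Root R: left subtree has 0 nodes { }, right has 8 {M, K, L, Z, P, V, Q, N}.
  Root V: left subtree has 5 nodes {M, K, L, Z, P}, right has 2 {Q, N}.
    Root K: left subtree has 1 node {M}, right has 3 {L, Z, P}.
      Root L: left subtree has 0 nodes { }, right has 2 {Z, P}.
        Root Z: left subtree has 0 nodes { }, right has 1 {P}.
    Root N: left subtree has 1 node {Q}, right has 0 { }.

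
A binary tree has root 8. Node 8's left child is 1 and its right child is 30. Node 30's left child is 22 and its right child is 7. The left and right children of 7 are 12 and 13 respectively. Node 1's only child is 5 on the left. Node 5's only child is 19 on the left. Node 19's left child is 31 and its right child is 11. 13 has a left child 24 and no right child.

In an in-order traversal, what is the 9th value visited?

12

In-order visits the left subtree, then the node, then the right subtree.
At 8: go left to 1.
  At 1: go left to 5.
    At 5: go left to 19.
      At 19: go left to 31.
        31 is a leaf — visit 31.
      Visit 19.
      At 19: go right to 11.
        11 is a leaf — visit 11.
    Visit 5.
    At 5: no right child.
  Visit 1.
  At 1: no right child.
Visit 8.
At 8: go right to 30.
  At 30: go left to 22.
    22 is a leaf — visit 22.
  Visit 30.
  At 30: go right to 7.
    At 7: go left to 12.
      12 is a leaf — visit 12.
    Visit 7.
    At 7: go right to 13.
      At 13: go left to 24.
        24 is a leaf — visit 24.
      Visit 13.
      At 13: no right child.
Full in-order sequence: 31, 19, 11, 5, 1, 8, 22, 30, 12, 7, 24, 13.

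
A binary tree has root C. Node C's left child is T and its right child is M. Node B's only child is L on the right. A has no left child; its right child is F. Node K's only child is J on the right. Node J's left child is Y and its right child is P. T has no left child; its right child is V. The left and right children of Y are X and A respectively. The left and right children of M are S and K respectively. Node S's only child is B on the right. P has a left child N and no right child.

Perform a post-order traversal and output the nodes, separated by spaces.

V T L B S X F A Y N P J K M C

Post-order visits the left subtree, then the right subtree, then the node.
At C: go left to T.
  At T: no left child.
  At T: go right to V.
    V is a leaf — visit V.
  Visit T.
At C: go right to M.
  At M: go left to S.
    At S: no left child.
    At S: go right to B.
      At B: no left child.
      At B: go right to L.
        L is a leaf — visit L.
      Visit B.
    Visit S.
  At M: go right to K.
    At K: no left child.
    At K: go right to J.
      At J: go left to Y.
        At Y: go left to X.
          X is a leaf — visit X.
        At Y: go right to A.
          At A: no left child.
          At A: go right to F.
            F is a leaf — visit F.
          Visit A.
        Visit Y.
      At J: go right to P.
        At P: go left to N.
          N is a leaf — visit N.
        At P: no right child.
        Visit P.
      Visit J.
    Visit K.
  Visit M.
Visit C.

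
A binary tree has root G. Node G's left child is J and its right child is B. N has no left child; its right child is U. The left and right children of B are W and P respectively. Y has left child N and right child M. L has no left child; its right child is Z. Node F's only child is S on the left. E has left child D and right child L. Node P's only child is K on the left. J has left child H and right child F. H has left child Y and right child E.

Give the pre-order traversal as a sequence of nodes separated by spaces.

Pre-order visits the node, then its left subtree, then its right subtree.
Visit G.
At G: go left to J.
  Visit J.
  At J: go left to H.
    Visit H.
    At H: go left to Y.
      Visit Y.
      At Y: go left to N.
        Visit N.
        At N: no left child.
        At N: go right to U.
          U is a leaf — visit U.
      At Y: go right to M.
        M is a leaf — visit M.
    At H: go right to E.
      Visit E.
      At E: go left to D.
        D is a leaf — visit D.
      At E: go right to L.
        Visit L.
        At L: no left child.
        At L: go right to Z.
          Z is a leaf — visit Z.
  At J: go right to F.
    Visit F.
    At F: go left to S.
      S is a leaf — visit S.
    At F: no right child.
At G: go right to B.
  Visit B.
  At B: go left to W.
    W is a leaf — visit W.
  At B: go right to P.
    Visit P.
    At P: go left to K.
      K is a leaf — visit K.
    At P: no right child.

G J H Y N U M E D L Z F S B W P K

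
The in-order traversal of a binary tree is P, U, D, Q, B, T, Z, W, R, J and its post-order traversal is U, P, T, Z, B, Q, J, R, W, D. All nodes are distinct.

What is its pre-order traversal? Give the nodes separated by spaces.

D P U W Q B Z T R J

The last element of post-order is the root; it splits in-order into left and right subtrees.
Root D: left subtree has 2 nodes {P, U}, right has 7 {Q, B, T, Z, W, R, J}.
  Root P: left subtree has 0 nodes { }, right has 1 {U}.
  Root W: left subtree has 4 nodes {Q, B, T, Z}, right has 2 {R, J}.
    Root Q: left subtree has 0 nodes { }, right has 3 {B, T, Z}.
      Root B: left subtree has 0 nodes { }, right has 2 {T, Z}.
        Root Z: left subtree has 1 node {T}, right has 0 { }.
    Root R: left subtree has 0 nodes { }, right has 1 {J}.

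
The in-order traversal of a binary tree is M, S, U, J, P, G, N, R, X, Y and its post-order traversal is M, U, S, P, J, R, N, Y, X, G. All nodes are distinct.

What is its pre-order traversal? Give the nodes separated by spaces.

The last element of post-order is the root; it splits in-order into left and right subtrees.
Root G: left subtree has 5 nodes {M, S, U, J, P}, right has 4 {N, R, X, Y}.
  Root J: left subtree has 3 nodes {M, S, U}, right has 1 {P}.
    Root S: left subtree has 1 node {M}, right has 1 {U}.
  Root X: left subtree has 2 nodes {N, R}, right has 1 {Y}.
    Root N: left subtree has 0 nodes { }, right has 1 {R}.

G J S M U P X N R Y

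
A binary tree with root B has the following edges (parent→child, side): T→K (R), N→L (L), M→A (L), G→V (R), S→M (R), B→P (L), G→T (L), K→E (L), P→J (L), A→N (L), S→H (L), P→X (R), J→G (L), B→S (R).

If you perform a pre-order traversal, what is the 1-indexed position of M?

Pre-order visits the node, then its left subtree, then its right subtree.
Visit B.
At B: go left to P.
  Visit P.
  At P: go left to J.
    Visit J.
    At J: go left to G.
      Visit G.
      At G: go left to T.
        Visit T.
        At T: no left child.
        At T: go right to K.
          Visit K.
          At K: go left to E.
            E is a leaf — visit E.
          At K: no right child.
      At G: go right to V.
        V is a leaf — visit V.
    At J: no right child.
  At P: go right to X.
    X is a leaf — visit X.
At B: go right to S.
  Visit S.
  At S: go left to H.
    H is a leaf — visit H.
  At S: go right to M.
    Visit M.
    At M: go left to A.
      Visit A.
      At A: go left to N.
        Visit N.
        At N: go left to L.
          L is a leaf — visit L.
        At N: no right child.
      At A: no right child.
    At M: no right child.
Full pre-order sequence: B, P, J, G, T, K, E, V, X, S, H, M, A, N, L.

12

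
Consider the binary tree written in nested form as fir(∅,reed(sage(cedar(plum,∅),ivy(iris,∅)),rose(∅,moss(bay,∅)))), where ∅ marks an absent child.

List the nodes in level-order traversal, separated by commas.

fir, reed, sage, rose, cedar, ivy, moss, plum, iris, bay

Level-order visits nodes level by level from the root, left to right within each level.
Level 0: fir
Level 1: reed
Level 2: sage, rose
Level 3: cedar, ivy, moss
Level 4: plum, iris, bay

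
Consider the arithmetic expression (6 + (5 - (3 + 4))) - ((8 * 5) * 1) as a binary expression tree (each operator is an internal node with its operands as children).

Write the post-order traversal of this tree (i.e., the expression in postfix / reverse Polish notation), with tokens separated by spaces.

6 5 3 4 + - + 8 5 * 1 * -

Post-order on an expression tree gives postfix notation: for each operator, emit left operand, right operand, then the operator.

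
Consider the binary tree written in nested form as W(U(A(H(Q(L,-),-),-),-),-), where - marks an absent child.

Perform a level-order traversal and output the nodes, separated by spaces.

Level-order visits nodes level by level from the root, left to right within each level.
Level 0: W
Level 1: U
Level 2: A
Level 3: H
Level 4: Q
Level 5: L

W U A H Q L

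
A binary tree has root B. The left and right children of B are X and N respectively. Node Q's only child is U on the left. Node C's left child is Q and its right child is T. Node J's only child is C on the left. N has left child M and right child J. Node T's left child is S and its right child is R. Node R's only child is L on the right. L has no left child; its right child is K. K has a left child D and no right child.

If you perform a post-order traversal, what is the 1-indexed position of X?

Post-order visits the left subtree, then the right subtree, then the node.
At B: go left to X.
  X is a leaf — visit X.
At B: go right to N.
  At N: go left to M.
    M is a leaf — visit M.
  At N: go right to J.
    At J: go left to C.
      At C: go left to Q.
        At Q: go left to U.
          U is a leaf — visit U.
        At Q: no right child.
        Visit Q.
      At C: go right to T.
        At T: go left to S.
          S is a leaf — visit S.
        At T: go right to R.
          At R: no left child.
          At R: go right to L.
            At L: no left child.
            At L: go right to K.
              At K: go left to D.
                D is a leaf — visit D.
              At K: no right child.
              Visit K.
            Visit L.
          Visit R.
        Visit T.
      Visit C.
    At J: no right child.
    Visit J.
  Visit N.
Visit B.
Full post-order sequence: X, M, U, Q, S, D, K, L, R, T, C, J, N, B.

1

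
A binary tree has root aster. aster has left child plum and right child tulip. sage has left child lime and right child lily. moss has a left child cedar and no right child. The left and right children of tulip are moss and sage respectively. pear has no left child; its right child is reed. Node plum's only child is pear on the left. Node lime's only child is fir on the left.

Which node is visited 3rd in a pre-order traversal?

Pre-order visits the node, then its left subtree, then its right subtree.
Visit aster.
At aster: go left to plum.
  Visit plum.
  At plum: go left to pear.
    Visit pear.
    At pear: no left child.
    At pear: go right to reed.
      reed is a leaf — visit reed.
  At plum: no right child.
At aster: go right to tulip.
  Visit tulip.
  At tulip: go left to moss.
    Visit moss.
    At moss: go left to cedar.
      cedar is a leaf — visit cedar.
    At moss: no right child.
  At tulip: go right to sage.
    Visit sage.
    At sage: go left to lime.
      Visit lime.
      At lime: go left to fir.
        fir is a leaf — visit fir.
      At lime: no right child.
    At sage: go right to lily.
      lily is a leaf — visit lily.
Full pre-order sequence: aster, plum, pear, reed, tulip, moss, cedar, sage, lime, fir, lily.

pear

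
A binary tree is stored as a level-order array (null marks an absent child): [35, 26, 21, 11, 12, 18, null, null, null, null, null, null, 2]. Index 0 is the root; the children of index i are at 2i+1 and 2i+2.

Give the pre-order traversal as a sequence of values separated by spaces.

Pre-order visits the node, then its left subtree, then its right subtree.
Visit 35.
At 35: go left to 26.
  Visit 26.
  At 26: go left to 11.
    11 is a leaf — visit 11.
  At 26: go right to 12.
    12 is a leaf — visit 12.
At 35: go right to 21.
  Visit 21.
  At 21: go left to 18.
    Visit 18.
    At 18: no left child.
    At 18: go right to 2.
      2 is a leaf — visit 2.
  At 21: no right child.

35 26 11 12 21 18 2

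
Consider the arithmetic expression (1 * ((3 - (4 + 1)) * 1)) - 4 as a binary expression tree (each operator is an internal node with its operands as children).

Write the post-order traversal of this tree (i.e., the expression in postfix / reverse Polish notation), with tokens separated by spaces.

Post-order on an expression tree gives postfix notation: for each operator, emit left operand, right operand, then the operator.

1 3 4 1 + - 1 * * 4 -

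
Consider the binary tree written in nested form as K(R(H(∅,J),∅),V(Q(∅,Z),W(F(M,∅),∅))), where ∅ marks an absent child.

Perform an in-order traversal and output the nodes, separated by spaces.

H J R K Q Z V M F W

In-order visits the left subtree, then the node, then the right subtree.
At K: go left to R.
  At R: go left to H.
    At H: no left child.
    Visit H.
    At H: go right to J.
      J is a leaf — visit J.
  Visit R.
  At R: no right child.
Visit K.
At K: go right to V.
  At V: go left to Q.
    At Q: no left child.
    Visit Q.
    At Q: go right to Z.
      Z is a leaf — visit Z.
  Visit V.
  At V: go right to W.
    At W: go left to F.
      At F: go left to M.
        M is a leaf — visit M.
      Visit F.
      At F: no right child.
    Visit W.
    At W: no right child.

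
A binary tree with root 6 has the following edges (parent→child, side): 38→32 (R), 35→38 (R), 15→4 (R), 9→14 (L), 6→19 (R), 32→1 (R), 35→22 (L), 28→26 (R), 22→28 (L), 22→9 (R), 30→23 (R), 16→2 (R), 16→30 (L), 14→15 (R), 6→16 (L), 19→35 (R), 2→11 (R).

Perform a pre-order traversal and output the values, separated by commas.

6, 16, 30, 23, 2, 11, 19, 35, 22, 28, 26, 9, 14, 15, 4, 38, 32, 1

Pre-order visits the node, then its left subtree, then its right subtree.
Visit 6.
At 6: go left to 16.
  Visit 16.
  At 16: go left to 30.
    Visit 30.
    At 30: no left child.
    At 30: go right to 23.
      23 is a leaf — visit 23.
  At 16: go right to 2.
    Visit 2.
    At 2: no left child.
    At 2: go right to 11.
      11 is a leaf — visit 11.
At 6: go right to 19.
  Visit 19.
  At 19: no left child.
  At 19: go right to 35.
    Visit 35.
    At 35: go left to 22.
      Visit 22.
      At 22: go left to 28.
        Visit 28.
        At 28: no left child.
        At 28: go right to 26.
          26 is a leaf — visit 26.
      At 22: go right to 9.
        Visit 9.
        At 9: go left to 14.
          Visit 14.
          At 14: no left child.
          At 14: go right to 15.
            Visit 15.
            At 15: no left child.
            At 15: go right to 4.
              4 is a leaf — visit 4.
        At 9: no right child.
    At 35: go right to 38.
      Visit 38.
      At 38: no left child.
      At 38: go right to 32.
        Visit 32.
        At 32: no left child.
        At 32: go right to 1.
          1 is a leaf — visit 1.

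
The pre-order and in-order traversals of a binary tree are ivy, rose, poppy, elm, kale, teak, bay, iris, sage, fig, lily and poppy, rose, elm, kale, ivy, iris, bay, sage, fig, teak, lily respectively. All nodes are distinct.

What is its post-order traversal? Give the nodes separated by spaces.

poppy kale elm rose iris fig sage bay lily teak ivy

The first element of pre-order is the root; it splits in-order into left and right subtrees.
Root ivy: left subtree has 4 nodes {poppy, rose, elm, kale}, right has 6 {iris, bay, sage, fig, teak, lily}.
  Root rose: left subtree has 1 node {poppy}, right has 2 {elm, kale}.
    Root elm: left subtree has 0 nodes { }, right has 1 {kale}.
  Root teak: left subtree has 4 nodes {iris, bay, sage, fig}, right has 1 {lily}.
    Root bay: left subtree has 1 node {iris}, right has 2 {sage, fig}.
      Root sage: left subtree has 0 nodes { }, right has 1 {fig}.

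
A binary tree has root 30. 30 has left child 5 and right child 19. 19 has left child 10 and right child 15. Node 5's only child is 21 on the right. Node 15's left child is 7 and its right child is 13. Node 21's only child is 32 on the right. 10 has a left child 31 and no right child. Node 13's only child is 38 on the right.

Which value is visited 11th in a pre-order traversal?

Pre-order visits the node, then its left subtree, then its right subtree.
Visit 30.
At 30: go left to 5.
  Visit 5.
  At 5: no left child.
  At 5: go right to 21.
    Visit 21.
    At 21: no left child.
    At 21: go right to 32.
      32 is a leaf — visit 32.
At 30: go right to 19.
  Visit 19.
  At 19: go left to 10.
    Visit 10.
    At 10: go left to 31.
      31 is a leaf — visit 31.
    At 10: no right child.
  At 19: go right to 15.
    Visit 15.
    At 15: go left to 7.
      7 is a leaf — visit 7.
    At 15: go right to 13.
      Visit 13.
      At 13: no left child.
      At 13: go right to 38.
        38 is a leaf — visit 38.
Full pre-order sequence: 30, 5, 21, 32, 19, 10, 31, 15, 7, 13, 38.

38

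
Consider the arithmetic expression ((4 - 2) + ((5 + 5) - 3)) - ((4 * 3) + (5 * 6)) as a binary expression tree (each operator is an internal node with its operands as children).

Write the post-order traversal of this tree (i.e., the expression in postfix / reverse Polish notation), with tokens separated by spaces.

Post-order on an expression tree gives postfix notation: for each operator, emit left operand, right operand, then the operator.

4 2 - 5 5 + 3 - + 4 3 * 5 6 * + -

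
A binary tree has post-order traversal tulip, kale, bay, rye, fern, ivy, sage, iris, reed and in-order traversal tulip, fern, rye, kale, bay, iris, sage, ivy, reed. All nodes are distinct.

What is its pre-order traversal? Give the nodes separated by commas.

reed, iris, fern, tulip, rye, bay, kale, sage, ivy

The last element of post-order is the root; it splits in-order into left and right subtrees.
Root reed: left subtree has 8 nodes {tulip, fern, rye, kale, bay, iris, sage, ivy}, right has 0 { }.
  Root iris: left subtree has 5 nodes {tulip, fern, rye, kale, bay}, right has 2 {sage, ivy}.
    Root fern: left subtree has 1 node {tulip}, right has 3 {rye, kale, bay}.
      Root rye: left subtree has 0 nodes { }, right has 2 {kale, bay}.
        Root bay: left subtree has 1 node {kale}, right has 0 { }.
    Root sage: left subtree has 0 nodes { }, right has 1 {ivy}.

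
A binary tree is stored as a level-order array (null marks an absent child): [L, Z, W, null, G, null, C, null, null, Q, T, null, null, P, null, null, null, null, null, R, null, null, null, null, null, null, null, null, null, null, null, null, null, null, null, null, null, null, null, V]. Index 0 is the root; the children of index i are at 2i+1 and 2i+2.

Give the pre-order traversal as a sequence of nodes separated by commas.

L, Z, G, Q, R, V, T, W, C, P

Pre-order visits the node, then its left subtree, then its right subtree.
Visit L.
At L: go left to Z.
  Visit Z.
  At Z: no left child.
  At Z: go right to G.
    Visit G.
    At G: go left to Q.
      Visit Q.
      At Q: go left to R.
        Visit R.
        At R: go left to V.
          V is a leaf — visit V.
        At R: no right child.
      At Q: no right child.
    At G: go right to T.
      T is a leaf — visit T.
At L: go right to W.
  Visit W.
  At W: no left child.
  At W: go right to C.
    Visit C.
    At C: go left to P.
      P is a leaf — visit P.
    At C: no right child.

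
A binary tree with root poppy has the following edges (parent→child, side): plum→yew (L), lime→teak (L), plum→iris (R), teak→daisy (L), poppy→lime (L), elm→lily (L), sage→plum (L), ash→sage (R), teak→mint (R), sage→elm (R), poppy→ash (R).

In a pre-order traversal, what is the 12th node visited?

Pre-order visits the node, then its left subtree, then its right subtree.
Visit poppy.
At poppy: go left to lime.
  Visit lime.
  At lime: go left to teak.
    Visit teak.
    At teak: go left to daisy.
      daisy is a leaf — visit daisy.
    At teak: go right to mint.
      mint is a leaf — visit mint.
  At lime: no right child.
At poppy: go right to ash.
  Visit ash.
  At ash: no left child.
  At ash: go right to sage.
    Visit sage.
    At sage: go left to plum.
      Visit plum.
      At plum: go left to yew.
        yew is a leaf — visit yew.
      At plum: go right to iris.
        iris is a leaf — visit iris.
    At sage: go right to elm.
      Visit elm.
      At elm: go left to lily.
        lily is a leaf — visit lily.
      At elm: no right child.
Full pre-order sequence: poppy, lime, teak, daisy, mint, ash, sage, plum, yew, iris, elm, lily.

lily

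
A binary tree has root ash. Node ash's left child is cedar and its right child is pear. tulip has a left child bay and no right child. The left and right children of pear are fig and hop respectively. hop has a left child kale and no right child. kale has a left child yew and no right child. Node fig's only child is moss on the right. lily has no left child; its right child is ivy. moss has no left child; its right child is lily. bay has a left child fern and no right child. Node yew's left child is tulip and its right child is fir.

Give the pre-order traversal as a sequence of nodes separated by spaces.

ash cedar pear fig moss lily ivy hop kale yew tulip bay fern fir

Pre-order visits the node, then its left subtree, then its right subtree.
Visit ash.
At ash: go left to cedar.
  cedar is a leaf — visit cedar.
At ash: go right to pear.
  Visit pear.
  At pear: go left to fig.
    Visit fig.
    At fig: no left child.
    At fig: go right to moss.
      Visit moss.
      At moss: no left child.
      At moss: go right to lily.
        Visit lily.
        At lily: no left child.
        At lily: go right to ivy.
          ivy is a leaf — visit ivy.
  At pear: go right to hop.
    Visit hop.
    At hop: go left to kale.
      Visit kale.
      At kale: go left to yew.
        Visit yew.
        At yew: go left to tulip.
          Visit tulip.
          At tulip: go left to bay.
            Visit bay.
            At bay: go left to fern.
              fern is a leaf — visit fern.
            At bay: no right child.
          At tulip: no right child.
        At yew: go right to fir.
          fir is a leaf — visit fir.
      At kale: no right child.
    At hop: no right child.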